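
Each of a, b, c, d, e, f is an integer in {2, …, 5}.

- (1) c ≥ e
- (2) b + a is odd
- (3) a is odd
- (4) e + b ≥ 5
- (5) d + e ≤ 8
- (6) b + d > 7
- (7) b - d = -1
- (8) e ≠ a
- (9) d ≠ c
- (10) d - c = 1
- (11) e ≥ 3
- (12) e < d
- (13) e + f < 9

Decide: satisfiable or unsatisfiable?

Take a = 5, b = 4, c = 4, d = 5, e = 3, f = 5. Then constraint 4: e + b = 7; constraint 5: d + e = 8, and every other listed constraint is also met.

Satisfiable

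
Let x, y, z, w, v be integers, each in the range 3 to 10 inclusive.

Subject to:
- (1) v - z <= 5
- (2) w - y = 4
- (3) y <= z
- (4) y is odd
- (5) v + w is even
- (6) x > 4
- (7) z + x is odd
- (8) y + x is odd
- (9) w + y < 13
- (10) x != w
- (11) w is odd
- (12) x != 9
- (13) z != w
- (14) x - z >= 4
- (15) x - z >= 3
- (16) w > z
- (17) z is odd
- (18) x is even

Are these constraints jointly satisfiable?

Satisfiable

Setting (x, y, z, w, v) = (8, 3, 3, 7, 7) satisfies everything: constraint 1: v - z = 4; constraint 2: w - y = 4; constraint 9: w + y = 10, and the others follow.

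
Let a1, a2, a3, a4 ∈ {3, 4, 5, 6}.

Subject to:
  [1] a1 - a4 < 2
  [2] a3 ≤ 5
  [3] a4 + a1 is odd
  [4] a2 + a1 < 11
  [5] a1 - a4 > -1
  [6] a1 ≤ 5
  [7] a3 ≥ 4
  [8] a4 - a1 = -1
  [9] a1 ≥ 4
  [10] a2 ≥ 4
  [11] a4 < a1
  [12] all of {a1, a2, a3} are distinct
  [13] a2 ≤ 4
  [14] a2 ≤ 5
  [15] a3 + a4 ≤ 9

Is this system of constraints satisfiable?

Unsatisfiable

Constraints 2, 6, 7, 9, 10, and 14 confine each of a1, a2, a3 to the 2 values {4, 5}.
Constraint 12 requires all 3 of them to be distinct, but only 2 values are available — impossible by the pigeonhole principle.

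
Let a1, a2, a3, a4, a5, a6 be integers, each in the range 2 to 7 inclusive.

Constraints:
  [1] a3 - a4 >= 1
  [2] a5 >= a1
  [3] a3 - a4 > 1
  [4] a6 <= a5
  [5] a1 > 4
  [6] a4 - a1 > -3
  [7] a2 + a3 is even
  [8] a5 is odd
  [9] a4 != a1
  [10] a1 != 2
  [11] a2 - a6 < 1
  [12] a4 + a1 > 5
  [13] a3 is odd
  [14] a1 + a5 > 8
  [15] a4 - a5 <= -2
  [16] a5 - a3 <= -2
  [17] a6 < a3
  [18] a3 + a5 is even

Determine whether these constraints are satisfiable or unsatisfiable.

The assignment a1 = 5, a2 = 3, a3 = 7, a4 = 3, a5 = 5, a6 = 5 works:
  constraint 1 holds since a3 - a4 = 4.
  constraint 3 holds since a3 - a4 = 4.
The rest check out directly.

Satisfiable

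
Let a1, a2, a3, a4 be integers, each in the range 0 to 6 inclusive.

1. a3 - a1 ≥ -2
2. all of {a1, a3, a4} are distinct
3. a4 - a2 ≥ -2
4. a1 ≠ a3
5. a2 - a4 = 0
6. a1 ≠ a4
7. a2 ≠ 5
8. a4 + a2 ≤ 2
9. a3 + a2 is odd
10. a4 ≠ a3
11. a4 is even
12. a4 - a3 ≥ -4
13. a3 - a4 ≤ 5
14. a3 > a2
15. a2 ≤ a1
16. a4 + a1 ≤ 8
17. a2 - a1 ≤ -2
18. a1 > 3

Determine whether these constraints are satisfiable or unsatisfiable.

Try a1 = 5, a2 = 0, a3 = 3, a4 = 0.
Check constraint 1: a3 - a1 = -2; constraint 3: a4 - a2 = 0. The remaining constraints are straightforward to verify.

Satisfiable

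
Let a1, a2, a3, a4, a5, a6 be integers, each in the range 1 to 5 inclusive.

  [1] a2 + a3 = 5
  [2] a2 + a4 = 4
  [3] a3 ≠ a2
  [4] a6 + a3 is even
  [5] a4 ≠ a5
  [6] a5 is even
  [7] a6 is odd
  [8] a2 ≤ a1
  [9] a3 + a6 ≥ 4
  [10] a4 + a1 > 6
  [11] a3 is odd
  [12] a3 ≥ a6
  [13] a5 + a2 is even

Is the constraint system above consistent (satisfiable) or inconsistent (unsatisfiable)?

Take a1 = 5, a2 = 2, a3 = 3, a4 = 2, a5 = 4, a6 = 3. Then constraint 1: a2 + a3 = 5; constraint 2: a2 + a4 = 4; constraint 9: a3 + a6 = 6, and every other listed constraint is also met.

Satisfiable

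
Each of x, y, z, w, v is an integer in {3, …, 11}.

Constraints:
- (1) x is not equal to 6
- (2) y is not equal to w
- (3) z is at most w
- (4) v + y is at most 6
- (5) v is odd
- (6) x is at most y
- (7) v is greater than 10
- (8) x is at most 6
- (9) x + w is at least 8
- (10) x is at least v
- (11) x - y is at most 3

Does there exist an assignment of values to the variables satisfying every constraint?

Unsatisfiable

From constraint 7: v ≥ 11. From constraints 8 and 10: v ≤ x and x ≤ 6, so v ≤ 6. But 6 < 11, so no value of v works.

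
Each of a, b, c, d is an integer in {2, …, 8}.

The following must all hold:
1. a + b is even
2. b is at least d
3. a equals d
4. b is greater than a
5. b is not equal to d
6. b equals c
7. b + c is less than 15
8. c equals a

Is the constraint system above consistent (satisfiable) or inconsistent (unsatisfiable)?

From constraints 3, 6, and 8, b = c = a = d, so b = d. But constraint 5 says b ≠ d. Contradiction.

Unsatisfiable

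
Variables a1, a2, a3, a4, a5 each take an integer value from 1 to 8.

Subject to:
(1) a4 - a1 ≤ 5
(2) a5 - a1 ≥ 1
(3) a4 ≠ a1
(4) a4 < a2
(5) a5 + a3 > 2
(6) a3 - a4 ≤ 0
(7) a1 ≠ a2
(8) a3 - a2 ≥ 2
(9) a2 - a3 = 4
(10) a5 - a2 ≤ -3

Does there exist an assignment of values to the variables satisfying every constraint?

Unsatisfiable

Constraints 1, 2, 6, 8, and 10 give a4 − a3 ≥ 0, a3 − a2 ≥ 2, a2 − a5 ≥ 3, a5 − a1 ≥ 1, a1 − a4 ≥ -5.
Adding all 5 inequalities: the left sides telescope to 0, and the right sides sum to 0 + 2 + 3 + 1 + (-5) = 1. So 0 ≥ 1, which is false.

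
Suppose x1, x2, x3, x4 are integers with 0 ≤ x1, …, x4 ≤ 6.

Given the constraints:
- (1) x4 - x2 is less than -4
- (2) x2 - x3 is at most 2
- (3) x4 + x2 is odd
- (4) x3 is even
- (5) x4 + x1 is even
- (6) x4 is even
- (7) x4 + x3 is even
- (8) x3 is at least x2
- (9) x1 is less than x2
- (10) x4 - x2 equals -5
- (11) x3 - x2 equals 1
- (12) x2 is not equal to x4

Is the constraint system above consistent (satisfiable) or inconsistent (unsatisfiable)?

Satisfiable

The assignment x1 = 2, x2 = 5, x3 = 6, x4 = 0 works:
  constraint 1 holds since x4 - x2 = -5.
  constraint 2 holds since x2 - x3 = -1.
The rest check out directly.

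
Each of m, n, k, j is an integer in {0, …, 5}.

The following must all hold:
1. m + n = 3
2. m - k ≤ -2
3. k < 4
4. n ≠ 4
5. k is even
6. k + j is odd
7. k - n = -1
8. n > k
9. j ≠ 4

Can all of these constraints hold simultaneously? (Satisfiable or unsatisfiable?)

The assignment m = 0, n = 3, k = 2, j = 5 works:
  constraint 1 holds since m + n = 3.
  constraint 2 holds since m - k = -2.
The rest check out directly.

Satisfiable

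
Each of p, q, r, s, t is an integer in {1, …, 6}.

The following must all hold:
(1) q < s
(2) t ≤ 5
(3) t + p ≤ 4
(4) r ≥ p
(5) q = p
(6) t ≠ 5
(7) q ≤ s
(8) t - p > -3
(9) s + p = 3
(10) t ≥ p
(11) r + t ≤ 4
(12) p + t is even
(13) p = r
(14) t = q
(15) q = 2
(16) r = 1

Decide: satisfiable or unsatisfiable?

Constraint 15 fixes q = 2 and constraint 16 fixes r = 1. Constraints 5 and 13 give q = p = r, so q = r. But 2 ≠ 1 — contradiction.

Unsatisfiable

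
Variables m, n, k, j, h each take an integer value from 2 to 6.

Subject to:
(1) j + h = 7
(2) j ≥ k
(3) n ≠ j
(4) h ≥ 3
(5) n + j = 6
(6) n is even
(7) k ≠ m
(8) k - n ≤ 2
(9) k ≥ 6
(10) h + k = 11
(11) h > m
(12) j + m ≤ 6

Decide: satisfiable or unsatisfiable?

Unsatisfiable

From constraints 2 and 9: j ≥ k ≥ 6. From constraint 4: h ≥ 3. Hence j + h ≥ 9. But constraint 1 requires j + h = 7, and 7 < 9. Contradiction.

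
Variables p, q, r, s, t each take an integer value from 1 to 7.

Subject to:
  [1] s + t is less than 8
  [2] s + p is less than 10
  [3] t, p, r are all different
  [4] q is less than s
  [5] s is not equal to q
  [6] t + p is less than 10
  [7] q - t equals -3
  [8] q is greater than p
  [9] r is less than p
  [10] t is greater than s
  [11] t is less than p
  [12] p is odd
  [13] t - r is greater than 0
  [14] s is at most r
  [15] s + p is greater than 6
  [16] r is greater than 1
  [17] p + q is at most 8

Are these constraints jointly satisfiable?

Constraints 4, 8, 11, 13, and 14 give r < t, t < p, p < q, q < s, s ≤ r. Chaining: r < t < p < q < s ≤ r, which forces r < r — impossible.

Unsatisfiable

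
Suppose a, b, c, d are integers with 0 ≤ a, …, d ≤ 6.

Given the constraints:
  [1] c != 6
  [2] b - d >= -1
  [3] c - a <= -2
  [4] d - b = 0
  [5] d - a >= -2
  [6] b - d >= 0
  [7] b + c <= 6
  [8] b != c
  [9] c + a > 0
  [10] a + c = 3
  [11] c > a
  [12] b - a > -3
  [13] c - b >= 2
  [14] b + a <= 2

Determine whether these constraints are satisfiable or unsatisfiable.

Constraints 3, 5, 6, and 13 give c − b ≥ 2, b − d ≥ 0, d − a ≥ -2, a − c ≥ 2.
Adding all 4 inequalities: the left sides telescope to 0, and the right sides sum to 2 + 0 + (-2) + 2 = 2. So 0 ≥ 2, which is false.

Unsatisfiable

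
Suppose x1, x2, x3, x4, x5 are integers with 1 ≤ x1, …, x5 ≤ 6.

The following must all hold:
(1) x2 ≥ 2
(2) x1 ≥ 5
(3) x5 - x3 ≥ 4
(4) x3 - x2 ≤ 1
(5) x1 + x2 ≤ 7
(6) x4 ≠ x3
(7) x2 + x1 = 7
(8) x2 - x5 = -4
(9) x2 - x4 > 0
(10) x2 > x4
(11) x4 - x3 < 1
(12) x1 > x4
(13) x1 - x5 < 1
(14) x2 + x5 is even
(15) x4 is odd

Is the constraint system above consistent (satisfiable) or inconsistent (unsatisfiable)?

Satisfiable

Setting (x1, x2, x3, x4, x5) = (5, 2, 2, 1, 6) satisfies everything: constraint 3: x5 - x3 = 4; constraint 4: x3 - x2 = 0, and the others follow.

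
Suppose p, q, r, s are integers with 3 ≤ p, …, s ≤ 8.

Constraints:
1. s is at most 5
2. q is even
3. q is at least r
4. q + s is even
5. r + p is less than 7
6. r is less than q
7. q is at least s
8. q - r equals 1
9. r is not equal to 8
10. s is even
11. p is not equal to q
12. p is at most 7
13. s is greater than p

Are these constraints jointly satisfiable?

Satisfiable

Take p = 3, q = 4, r = 3, s = 4. Then constraint 2: q = 4 is even; constraint 5: r + p = 6; constraint 8: q - r = 1, and every other listed constraint is also met.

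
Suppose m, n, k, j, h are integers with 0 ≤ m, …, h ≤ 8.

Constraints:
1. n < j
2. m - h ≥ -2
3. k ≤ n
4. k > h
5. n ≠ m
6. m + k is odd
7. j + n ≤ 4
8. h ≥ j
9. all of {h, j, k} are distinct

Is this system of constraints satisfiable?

Unsatisfiable

Constraints 1, 3, 4, and 8 give k ≤ n, n < j, j ≤ h, h < k. Chaining: k ≤ n < j ≤ h < k, which forces k < k — impossible.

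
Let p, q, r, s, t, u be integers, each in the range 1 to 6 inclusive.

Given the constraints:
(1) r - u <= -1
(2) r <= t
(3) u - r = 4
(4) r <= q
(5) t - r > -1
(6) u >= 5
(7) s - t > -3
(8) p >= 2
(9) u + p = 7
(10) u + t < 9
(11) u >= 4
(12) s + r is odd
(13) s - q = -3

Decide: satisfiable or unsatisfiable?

Satisfiable

The assignment p = 2, q = 5, r = 1, s = 2, t = 3, u = 5 works:
  constraint 1 holds since r - u = -4.
  constraint 3 holds since u - r = 4.
  constraint 5 holds since t - r = 2.
The rest check out directly.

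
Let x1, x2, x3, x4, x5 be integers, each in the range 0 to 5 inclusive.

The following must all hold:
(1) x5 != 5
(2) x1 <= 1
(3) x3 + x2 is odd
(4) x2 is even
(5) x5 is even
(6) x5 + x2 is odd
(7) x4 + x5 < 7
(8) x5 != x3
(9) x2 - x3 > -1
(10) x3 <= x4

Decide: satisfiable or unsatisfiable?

Unsatisfiable

Constraint 5 makes x5 even and constraint 4 makes x2 even, so x5 + x2 must be even. Constraint 6 says x5 + x2 is odd — contradiction.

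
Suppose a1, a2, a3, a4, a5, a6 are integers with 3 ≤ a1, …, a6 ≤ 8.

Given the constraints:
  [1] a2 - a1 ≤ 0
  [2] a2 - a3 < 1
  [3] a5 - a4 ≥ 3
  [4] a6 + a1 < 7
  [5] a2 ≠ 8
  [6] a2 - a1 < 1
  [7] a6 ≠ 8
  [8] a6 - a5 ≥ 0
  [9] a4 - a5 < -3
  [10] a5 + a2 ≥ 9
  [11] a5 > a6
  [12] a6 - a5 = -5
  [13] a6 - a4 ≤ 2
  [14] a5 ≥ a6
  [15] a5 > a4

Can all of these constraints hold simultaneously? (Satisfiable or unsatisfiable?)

Constraints 3, 8, and 13 give a5 − a4 ≥ 3, a4 − a6 ≥ -2, a6 − a5 ≥ 0.
Adding all 3 inequalities: the left sides telescope to 0, and the right sides sum to 3 + (-2) + 0 = 1. So 0 ≥ 1, which is false.

Unsatisfiable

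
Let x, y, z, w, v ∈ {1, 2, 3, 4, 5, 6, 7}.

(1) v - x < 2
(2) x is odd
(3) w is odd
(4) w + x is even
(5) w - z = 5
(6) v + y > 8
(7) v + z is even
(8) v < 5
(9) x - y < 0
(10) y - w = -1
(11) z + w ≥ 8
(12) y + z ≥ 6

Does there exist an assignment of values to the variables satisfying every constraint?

Setting (x, y, z, w, v) = (5, 6, 2, 7, 4) satisfies everything: constraint 1: v - x = -1; constraint 5: w - z = 5, and the others follow.

Satisfiable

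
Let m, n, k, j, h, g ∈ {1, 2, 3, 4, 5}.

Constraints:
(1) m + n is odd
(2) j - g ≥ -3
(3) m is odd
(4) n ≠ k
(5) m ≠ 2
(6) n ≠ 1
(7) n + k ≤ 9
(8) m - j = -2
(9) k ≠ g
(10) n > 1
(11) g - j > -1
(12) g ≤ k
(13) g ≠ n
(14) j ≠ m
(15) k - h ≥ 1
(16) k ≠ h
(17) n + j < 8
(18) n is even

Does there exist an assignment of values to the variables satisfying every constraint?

The assignment m = 1, n = 2, k = 5, j = 3, h = 4, g = 3 works:
  constraint 2 holds since j - g = 0.
  constraint 7 holds since n + k = 7.
The rest check out directly.

Satisfiable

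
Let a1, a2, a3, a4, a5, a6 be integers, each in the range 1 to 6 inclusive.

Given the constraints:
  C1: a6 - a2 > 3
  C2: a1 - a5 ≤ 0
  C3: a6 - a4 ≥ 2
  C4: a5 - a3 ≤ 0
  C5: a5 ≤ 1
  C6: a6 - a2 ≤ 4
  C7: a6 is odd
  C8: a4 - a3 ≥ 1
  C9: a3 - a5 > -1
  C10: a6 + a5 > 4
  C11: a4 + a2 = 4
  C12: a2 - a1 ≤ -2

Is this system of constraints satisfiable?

Constraints 2, 3, 4, 6, 8, and 12 give a6 − a4 ≥ 2, a4 − a3 ≥ 1, a3 − a5 ≥ 0, a5 − a1 ≥ 0, a1 − a2 ≥ 2, a2 − a6 ≥ -4.
Adding all 6 inequalities: the left sides telescope to 0, and the right sides sum to 2 + 1 + 0 + 0 + 2 + (-4) = 1. So 0 ≥ 1, which is false.

Unsatisfiable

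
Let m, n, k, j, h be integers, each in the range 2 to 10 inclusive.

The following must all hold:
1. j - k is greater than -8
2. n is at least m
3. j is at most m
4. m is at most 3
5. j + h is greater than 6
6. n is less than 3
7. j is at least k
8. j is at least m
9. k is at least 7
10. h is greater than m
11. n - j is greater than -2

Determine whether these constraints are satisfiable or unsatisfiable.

Unsatisfiable

From constraints 7 and 9: j ≥ k and k ≥ 7, so j ≥ 7. From constraints 3 and 4: j ≤ m and m ≤ 3, so j ≤ 3. But 3 < 7, so no value of j works.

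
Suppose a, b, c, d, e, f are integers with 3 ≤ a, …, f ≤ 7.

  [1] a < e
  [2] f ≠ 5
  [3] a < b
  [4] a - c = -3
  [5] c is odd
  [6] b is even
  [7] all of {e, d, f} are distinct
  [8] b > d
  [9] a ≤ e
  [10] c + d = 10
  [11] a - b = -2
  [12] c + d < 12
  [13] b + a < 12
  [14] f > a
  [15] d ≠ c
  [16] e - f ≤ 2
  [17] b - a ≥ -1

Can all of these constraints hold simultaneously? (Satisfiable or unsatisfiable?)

Satisfiable

The assignment a = 4, b = 6, c = 7, d = 3, e = 7, f = 6 works:
  constraint 4 holds since a - c = -3.
  constraint 10 holds since c + d = 10.
  constraint 11 holds since a - b = -2.
The rest check out directly.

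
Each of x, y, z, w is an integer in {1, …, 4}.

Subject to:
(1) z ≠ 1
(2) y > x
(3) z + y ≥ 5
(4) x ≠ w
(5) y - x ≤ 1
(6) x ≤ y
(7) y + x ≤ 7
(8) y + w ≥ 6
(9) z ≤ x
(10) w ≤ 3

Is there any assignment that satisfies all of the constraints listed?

Satisfiable

The assignment x = 2, y = 3, z = 2, w = 3 works:
  constraint 3 holds since z + y = 5.
  constraint 5 holds since y - x = 1.
The rest check out directly.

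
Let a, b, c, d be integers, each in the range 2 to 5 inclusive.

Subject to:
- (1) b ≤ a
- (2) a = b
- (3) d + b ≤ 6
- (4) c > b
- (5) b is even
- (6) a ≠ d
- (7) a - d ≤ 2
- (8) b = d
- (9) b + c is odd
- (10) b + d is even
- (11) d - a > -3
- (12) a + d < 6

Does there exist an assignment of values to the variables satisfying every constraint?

From constraints 2 and 8, a = b = d, so a = d. But constraint 6 says a ≠ d. Contradiction.

Unsatisfiable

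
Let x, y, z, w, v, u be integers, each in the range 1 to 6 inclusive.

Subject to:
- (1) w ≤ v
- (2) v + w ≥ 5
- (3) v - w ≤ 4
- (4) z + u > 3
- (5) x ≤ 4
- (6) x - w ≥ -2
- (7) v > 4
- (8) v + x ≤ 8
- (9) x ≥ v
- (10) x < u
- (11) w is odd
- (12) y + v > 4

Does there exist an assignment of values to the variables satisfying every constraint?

From constraint 7: v ≥ 5. From constraints 5 and 9: v ≤ x and x ≤ 4, so v ≤ 4. But 4 < 5, so no value of v works.

Unsatisfiable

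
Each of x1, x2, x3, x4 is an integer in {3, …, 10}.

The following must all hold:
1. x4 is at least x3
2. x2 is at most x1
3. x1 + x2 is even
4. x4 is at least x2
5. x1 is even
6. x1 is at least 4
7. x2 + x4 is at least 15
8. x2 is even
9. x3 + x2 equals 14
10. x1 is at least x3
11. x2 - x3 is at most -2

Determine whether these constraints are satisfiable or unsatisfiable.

Take x1 = 10, x2 = 6, x3 = 8, x4 = 10. Then constraint 7: x2 + x4 = 16; constraint 9: x3 + x2 = 14; constraint 11: x2 - x3 = -2, and every other listed constraint is also met.

Satisfiable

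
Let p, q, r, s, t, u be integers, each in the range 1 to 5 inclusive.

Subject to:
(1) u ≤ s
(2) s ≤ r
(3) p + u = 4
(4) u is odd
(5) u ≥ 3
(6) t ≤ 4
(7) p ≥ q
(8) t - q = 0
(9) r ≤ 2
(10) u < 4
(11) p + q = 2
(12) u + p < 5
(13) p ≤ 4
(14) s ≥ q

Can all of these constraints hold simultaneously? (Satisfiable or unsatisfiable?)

From constraints 1 and 5: s ≥ u and u ≥ 3, so s ≥ 3. From constraints 2 and 9: s ≤ r and r ≤ 2, so s ≤ 2. But 2 < 3, so no value of s works.

Unsatisfiable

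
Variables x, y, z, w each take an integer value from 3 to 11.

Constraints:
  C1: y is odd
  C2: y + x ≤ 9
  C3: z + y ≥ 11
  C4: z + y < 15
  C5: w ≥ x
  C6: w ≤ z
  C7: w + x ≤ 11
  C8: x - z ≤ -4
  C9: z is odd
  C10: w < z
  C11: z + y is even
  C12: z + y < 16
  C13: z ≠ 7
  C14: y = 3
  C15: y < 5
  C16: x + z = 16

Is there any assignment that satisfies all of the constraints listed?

Satisfiable

Try x = 5, y = 3, z = 11, w = 6.
Check constraint 2: y + x = 8; constraint 3: z + y = 14. The remaining constraints are straightforward to verify.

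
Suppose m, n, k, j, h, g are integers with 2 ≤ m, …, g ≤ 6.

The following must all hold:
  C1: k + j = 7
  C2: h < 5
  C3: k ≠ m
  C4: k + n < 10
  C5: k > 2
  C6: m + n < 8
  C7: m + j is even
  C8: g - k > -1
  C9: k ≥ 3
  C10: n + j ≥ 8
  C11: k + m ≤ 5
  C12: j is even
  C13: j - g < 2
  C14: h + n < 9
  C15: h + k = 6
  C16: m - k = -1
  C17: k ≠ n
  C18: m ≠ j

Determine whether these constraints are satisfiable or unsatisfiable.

Satisfiable

Setting (m, n, k, j, h, g) = (2, 4, 3, 4, 3, 4) satisfies everything: constraint 1: k + j = 7; constraint 4: k + n = 7; constraint 6: m + n = 6, and the others follow.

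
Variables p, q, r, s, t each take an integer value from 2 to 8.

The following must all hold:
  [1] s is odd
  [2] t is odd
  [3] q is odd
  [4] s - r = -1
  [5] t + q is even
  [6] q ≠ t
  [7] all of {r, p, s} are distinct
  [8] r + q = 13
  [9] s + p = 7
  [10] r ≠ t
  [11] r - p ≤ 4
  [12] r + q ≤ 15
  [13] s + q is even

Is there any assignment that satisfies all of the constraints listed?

Take p = 2, q = 7, r = 6, s = 5, t = 3. Then constraint 4: s - r = -1; constraint 8: r + q = 13; constraint 9: s + p = 7, and every other listed constraint is also met.

Satisfiable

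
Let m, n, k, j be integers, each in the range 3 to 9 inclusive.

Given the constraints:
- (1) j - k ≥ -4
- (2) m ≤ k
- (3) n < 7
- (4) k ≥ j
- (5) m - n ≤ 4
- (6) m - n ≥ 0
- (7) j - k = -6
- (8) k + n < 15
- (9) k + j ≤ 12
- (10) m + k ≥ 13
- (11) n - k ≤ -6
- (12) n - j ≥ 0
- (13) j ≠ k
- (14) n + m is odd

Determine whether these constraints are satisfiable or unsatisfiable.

Unsatisfiable

Constraints 1, 11, and 12 give n − j ≥ 0, j − k ≥ -4, k − n ≥ 6.
Adding all 3 inequalities: the left sides telescope to 0, and the right sides sum to 0 + (-4) + 6 = 2. So 0 ≥ 2, which is false.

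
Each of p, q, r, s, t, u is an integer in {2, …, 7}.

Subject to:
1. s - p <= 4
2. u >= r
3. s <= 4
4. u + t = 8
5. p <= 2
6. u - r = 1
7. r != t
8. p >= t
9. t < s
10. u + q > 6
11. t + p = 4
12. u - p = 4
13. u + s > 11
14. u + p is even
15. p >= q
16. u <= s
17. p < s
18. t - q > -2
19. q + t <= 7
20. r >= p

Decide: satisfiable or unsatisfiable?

Unsatisfiable

From constraints 3 and 16: u ≤ s ≤ 4. From constraints 5 and 8: t ≤ p ≤ 2. Hence u + t ≤ 6. But constraint 4 requires u + t = 8, and 8 > 6. Contradiction.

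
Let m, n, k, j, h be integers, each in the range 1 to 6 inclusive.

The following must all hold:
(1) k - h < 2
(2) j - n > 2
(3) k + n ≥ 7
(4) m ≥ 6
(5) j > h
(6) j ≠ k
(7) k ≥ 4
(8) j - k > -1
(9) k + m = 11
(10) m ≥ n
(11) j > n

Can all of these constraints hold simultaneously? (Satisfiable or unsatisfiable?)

Satisfiable

One satisfying assignment is m = 6, n = 2, k = 5, j = 6, h = 5.
For the less obvious constraints — constraint 1: k - h = 0; constraint 2: j - n = 4 — and the others hold by inspection.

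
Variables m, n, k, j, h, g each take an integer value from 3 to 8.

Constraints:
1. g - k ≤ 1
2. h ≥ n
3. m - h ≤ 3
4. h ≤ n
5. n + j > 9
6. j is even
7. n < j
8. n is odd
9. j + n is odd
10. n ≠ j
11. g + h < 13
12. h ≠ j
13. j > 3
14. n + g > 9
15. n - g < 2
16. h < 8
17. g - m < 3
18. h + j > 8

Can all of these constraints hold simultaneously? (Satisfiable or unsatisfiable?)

Satisfiable

Take m = 5, n = 5, k = 6, j = 6, h = 5, g = 6. Then constraint 1: g - k = 0; constraint 3: m - h = 0; constraint 5: n + j = 11, and every other listed constraint is also met.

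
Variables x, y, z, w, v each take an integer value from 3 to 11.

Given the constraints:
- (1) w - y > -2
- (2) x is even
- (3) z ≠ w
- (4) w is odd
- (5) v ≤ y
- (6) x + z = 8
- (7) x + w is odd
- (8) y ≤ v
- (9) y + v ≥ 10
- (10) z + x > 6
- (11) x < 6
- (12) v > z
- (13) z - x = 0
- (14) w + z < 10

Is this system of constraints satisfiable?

Satisfiable

Setting (x, y, z, w, v) = (4, 5, 4, 5, 5) satisfies everything: constraint 1: w - y = 0; constraint 6: x + z = 8; constraint 9: y + v = 10, and the others follow.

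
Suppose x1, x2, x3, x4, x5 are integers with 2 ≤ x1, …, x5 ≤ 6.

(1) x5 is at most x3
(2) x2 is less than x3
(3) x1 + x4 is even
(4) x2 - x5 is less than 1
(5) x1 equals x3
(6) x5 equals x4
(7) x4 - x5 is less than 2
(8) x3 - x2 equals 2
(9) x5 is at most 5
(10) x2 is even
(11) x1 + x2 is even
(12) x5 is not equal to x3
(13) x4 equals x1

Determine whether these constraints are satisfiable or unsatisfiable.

From constraints 5, 6, and 13, x5 = x4 = x1 = x3, so x5 = x3. But constraint 12 says x5 ≠ x3. Contradiction.

Unsatisfiable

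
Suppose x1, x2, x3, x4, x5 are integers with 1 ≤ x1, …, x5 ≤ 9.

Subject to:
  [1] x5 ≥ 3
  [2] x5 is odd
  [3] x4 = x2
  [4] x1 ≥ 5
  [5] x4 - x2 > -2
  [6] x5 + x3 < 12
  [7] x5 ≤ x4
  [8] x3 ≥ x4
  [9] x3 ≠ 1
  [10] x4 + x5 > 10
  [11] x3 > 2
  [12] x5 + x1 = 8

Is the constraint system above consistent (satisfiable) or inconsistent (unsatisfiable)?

Satisfiable

Try x1 = 5, x2 = 8, x3 = 8, x4 = 8, x5 = 3.
Check constraint 5: x4 - x2 = 0; constraint 6: x5 + x3 = 11; constraint 10: x4 + x5 = 11. The remaining constraints are straightforward to verify.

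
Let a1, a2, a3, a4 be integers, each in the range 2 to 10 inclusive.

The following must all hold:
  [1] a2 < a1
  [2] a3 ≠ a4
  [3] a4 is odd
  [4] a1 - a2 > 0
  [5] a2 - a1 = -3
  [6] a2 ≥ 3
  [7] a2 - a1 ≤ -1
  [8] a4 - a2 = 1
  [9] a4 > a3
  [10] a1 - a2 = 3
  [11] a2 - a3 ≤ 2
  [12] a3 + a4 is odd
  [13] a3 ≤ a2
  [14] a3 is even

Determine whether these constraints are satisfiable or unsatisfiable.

Satisfiable

Take a1 = 7, a2 = 4, a3 = 4, a4 = 5. Then constraint 4: a1 - a2 = 3; constraint 5: a2 - a1 = -3, and every other listed constraint is also met.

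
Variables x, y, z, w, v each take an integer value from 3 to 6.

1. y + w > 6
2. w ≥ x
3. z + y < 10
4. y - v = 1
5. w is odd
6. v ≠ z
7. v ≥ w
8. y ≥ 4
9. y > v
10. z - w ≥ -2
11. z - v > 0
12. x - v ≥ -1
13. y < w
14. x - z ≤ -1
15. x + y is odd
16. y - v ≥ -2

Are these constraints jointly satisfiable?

Unsatisfiable

Constraints 7, 9, and 13 give w ≤ v, v < y, y < w. Chaining: w ≤ v < y < w, which forces w < w — impossible.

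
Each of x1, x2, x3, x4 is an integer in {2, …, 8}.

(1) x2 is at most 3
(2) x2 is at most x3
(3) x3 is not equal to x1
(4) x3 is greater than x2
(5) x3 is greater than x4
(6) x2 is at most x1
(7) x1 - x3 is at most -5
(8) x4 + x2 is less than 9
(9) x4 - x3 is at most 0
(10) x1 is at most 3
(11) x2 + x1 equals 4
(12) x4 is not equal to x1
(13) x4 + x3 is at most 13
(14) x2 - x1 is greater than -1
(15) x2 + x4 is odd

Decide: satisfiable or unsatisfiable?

Satisfiable

Setting (x1, x2, x3, x4) = (2, 2, 8, 5) satisfies everything: constraint 7: x1 - x3 = -6; constraint 8: x4 + x2 = 7, and the others follow.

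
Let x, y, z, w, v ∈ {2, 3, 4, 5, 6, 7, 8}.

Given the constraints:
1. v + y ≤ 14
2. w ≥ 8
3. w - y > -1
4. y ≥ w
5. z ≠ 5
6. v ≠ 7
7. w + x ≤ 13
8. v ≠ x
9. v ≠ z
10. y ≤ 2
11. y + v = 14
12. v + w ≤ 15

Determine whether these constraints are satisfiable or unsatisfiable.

From constraints 2 and 4: y ≥ w and w ≥ 8, so y ≥ 8. From constraint 10: y ≤ 2. But 2 < 8, so no value of y works.

Unsatisfiable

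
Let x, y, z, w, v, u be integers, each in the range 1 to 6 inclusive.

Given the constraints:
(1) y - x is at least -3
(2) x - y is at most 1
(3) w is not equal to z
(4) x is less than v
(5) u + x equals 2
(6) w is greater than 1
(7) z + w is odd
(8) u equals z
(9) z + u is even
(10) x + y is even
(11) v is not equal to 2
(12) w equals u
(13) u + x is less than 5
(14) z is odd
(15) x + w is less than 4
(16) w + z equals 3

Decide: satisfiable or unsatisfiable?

From constraints 8 and 12, w = u = z, so w = z. But constraint 3 says w ≠ z. Contradiction.

Unsatisfiable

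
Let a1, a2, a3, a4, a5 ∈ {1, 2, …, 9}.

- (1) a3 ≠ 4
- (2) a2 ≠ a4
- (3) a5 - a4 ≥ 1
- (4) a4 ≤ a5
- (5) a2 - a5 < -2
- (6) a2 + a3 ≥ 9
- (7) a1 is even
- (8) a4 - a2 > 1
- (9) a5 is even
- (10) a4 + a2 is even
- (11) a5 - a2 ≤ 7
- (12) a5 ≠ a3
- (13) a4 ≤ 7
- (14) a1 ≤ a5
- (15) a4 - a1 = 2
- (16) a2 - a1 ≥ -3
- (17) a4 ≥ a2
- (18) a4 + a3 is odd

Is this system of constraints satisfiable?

The assignment a1 = 4, a2 = 4, a3 = 5, a4 = 6, a5 = 8 works:
  constraint 3 holds since a5 - a4 = 2.
  constraint 5 holds since a2 - a5 = -4.
  constraint 6 holds since a2 + a3 = 9.
The rest check out directly.

Satisfiable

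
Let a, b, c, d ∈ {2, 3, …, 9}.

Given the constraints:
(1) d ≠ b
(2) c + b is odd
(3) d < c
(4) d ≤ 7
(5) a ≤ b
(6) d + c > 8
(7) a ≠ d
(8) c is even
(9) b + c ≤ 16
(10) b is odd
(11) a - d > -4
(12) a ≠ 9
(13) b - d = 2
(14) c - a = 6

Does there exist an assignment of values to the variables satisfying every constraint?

One satisfying assignment is a = 2, b = 5, c = 8, d = 3.
For the less obvious constraints — constraint 6: d + c = 11; constraint 9: b + c = 13; constraint 11: a - d = -1 — and the others hold by inspection.

Satisfiable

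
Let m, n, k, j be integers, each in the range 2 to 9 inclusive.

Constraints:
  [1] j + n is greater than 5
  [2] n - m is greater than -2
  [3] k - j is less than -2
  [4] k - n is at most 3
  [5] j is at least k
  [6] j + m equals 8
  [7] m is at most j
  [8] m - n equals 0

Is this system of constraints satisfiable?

Take m = 2, n = 2, k = 2, j = 6. Then constraint 1: j + n = 8; constraint 2: n - m = 0, and every other listed constraint is also met.

Satisfiable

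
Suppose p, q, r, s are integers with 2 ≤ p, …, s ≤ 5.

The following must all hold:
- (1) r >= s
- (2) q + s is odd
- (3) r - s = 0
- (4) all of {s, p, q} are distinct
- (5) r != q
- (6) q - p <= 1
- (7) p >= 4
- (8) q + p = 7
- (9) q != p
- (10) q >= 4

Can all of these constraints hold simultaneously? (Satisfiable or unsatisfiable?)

From constraint 10: q ≥ 4. From constraint 7: p ≥ 4. Hence q + p ≥ 8. But constraint 8 requires q + p = 7, and 7 < 8. Contradiction.

Unsatisfiable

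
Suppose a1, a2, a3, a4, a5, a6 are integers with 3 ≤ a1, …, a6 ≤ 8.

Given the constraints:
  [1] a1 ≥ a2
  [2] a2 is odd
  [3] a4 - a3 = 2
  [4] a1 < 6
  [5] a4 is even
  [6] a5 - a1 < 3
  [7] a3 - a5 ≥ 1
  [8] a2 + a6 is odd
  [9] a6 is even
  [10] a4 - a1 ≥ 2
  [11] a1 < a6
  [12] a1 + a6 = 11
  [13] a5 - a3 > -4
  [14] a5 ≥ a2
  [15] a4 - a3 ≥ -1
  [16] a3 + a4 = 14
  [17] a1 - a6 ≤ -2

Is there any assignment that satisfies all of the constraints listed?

One satisfying assignment is a1 = 3, a2 = 3, a3 = 6, a4 = 8, a5 = 5, a6 = 8.
For the less obvious constraints — constraint 3: a4 - a3 = 2; constraint 6: a5 - a1 = 2; constraint 7: a3 - a5 = 1 — and the others hold by inspection.

Satisfiable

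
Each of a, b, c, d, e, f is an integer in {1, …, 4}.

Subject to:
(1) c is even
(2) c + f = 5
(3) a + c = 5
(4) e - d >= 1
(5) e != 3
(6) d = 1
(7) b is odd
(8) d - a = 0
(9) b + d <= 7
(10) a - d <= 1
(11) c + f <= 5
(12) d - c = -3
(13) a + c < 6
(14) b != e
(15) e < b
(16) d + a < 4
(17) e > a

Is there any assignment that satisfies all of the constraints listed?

Satisfiable

Setting (a, b, c, d, e, f) = (1, 3, 4, 1, 2, 1) satisfies everything: constraint 2: c + f = 5; constraint 3: a + c = 5; constraint 4: e - d = 1, and the others follow.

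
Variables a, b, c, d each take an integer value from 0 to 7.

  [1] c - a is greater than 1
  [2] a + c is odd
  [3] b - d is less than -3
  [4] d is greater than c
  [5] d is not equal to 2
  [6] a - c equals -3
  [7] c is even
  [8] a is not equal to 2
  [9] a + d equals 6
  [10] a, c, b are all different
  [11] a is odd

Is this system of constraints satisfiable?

Setting (a, b, c, d) = (1, 0, 4, 5) satisfies everything: constraint 1: c - a = 3; constraint 3: b - d = -5, and the others follow.

Satisfiable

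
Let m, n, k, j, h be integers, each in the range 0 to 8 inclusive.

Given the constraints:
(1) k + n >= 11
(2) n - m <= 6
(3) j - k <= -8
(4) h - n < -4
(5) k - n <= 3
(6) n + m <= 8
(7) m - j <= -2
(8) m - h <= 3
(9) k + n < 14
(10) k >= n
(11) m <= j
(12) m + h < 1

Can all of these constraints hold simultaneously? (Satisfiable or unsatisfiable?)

Constraints 2, 3, 5, and 7 give j − m ≥ 2, m − n ≥ -6, n − k ≥ -3, k − j ≥ 8.
Adding all 4 inequalities: the left sides telescope to 0, and the right sides sum to 2 + (-6) + (-3) + 8 = 1. So 0 ≥ 1, which is false.

Unsatisfiable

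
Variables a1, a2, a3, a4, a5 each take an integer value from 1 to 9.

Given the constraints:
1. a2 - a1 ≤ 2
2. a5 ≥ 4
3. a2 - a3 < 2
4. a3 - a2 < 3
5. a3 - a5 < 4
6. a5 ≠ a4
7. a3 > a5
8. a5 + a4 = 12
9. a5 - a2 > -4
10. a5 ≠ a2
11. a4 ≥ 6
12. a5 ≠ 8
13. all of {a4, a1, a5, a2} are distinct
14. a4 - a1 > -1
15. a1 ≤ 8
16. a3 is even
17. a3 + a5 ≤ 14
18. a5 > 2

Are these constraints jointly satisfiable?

Satisfiable

One satisfying assignment is a1 = 6, a2 = 8, a3 = 8, a4 = 7, a5 = 5.
For the less obvious constraints — constraint 1: a2 - a1 = 2; constraint 3: a2 - a3 = 0; constraint 4: a3 - a2 = 0 — and the others hold by inspection.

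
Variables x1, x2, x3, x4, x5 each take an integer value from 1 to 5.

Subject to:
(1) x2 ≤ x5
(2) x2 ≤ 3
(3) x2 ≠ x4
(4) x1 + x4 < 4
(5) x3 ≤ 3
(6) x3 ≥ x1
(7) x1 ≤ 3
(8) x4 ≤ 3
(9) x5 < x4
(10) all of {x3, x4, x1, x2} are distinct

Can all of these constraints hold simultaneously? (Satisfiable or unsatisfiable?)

Unsatisfiable

Constraints 2, 5, 7, and 8 confine each of x3, x4, x1, x2 to the 3 values {1, …, 3} (the domain already gives each ≥ 1).
Constraint 10 requires all 4 of them to be distinct, but only 3 values are available — impossible by the pigeonhole principle.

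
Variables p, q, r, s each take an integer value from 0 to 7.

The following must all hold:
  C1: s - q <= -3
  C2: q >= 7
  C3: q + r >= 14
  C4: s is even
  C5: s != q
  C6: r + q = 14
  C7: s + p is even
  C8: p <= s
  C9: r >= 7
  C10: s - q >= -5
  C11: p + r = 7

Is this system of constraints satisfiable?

The assignment p = 0, q = 7, r = 7, s = 2 works:
  constraint 1 holds since s - q = -5.
  constraint 3 holds since q + r = 14.
The rest check out directly.

Satisfiable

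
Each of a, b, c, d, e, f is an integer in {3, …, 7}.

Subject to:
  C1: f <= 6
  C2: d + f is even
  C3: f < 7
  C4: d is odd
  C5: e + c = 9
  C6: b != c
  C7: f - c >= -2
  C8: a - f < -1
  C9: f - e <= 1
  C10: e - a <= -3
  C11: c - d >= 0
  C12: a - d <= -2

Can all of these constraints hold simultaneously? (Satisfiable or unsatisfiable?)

Unsatisfiable

Constraints 7, 9, 10, 11, and 12 give a − e ≥ 3, e − f ≥ -1, f − c ≥ -2, c − d ≥ 0, d − a ≥ 2.
Adding all 5 inequalities: the left sides telescope to 0, and the right sides sum to 3 + (-1) + (-2) + 0 + 2 = 2. So 0 ≥ 2, which is false.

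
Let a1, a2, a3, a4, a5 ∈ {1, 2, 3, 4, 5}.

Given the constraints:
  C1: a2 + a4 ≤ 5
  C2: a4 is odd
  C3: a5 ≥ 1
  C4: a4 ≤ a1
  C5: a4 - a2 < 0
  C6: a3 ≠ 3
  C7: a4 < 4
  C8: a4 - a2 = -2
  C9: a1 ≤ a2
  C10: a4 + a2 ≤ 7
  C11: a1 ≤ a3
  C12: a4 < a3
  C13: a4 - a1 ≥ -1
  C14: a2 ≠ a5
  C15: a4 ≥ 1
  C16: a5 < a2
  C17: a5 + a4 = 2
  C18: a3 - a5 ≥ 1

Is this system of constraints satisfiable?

Satisfiable

One satisfying assignment is a1 = 1, a2 = 3, a3 = 4, a4 = 1, a5 = 1.
For the less obvious constraints — constraint 1: a2 + a4 = 4; constraint 5: a4 - a2 = -2 — and the others hold by inspection.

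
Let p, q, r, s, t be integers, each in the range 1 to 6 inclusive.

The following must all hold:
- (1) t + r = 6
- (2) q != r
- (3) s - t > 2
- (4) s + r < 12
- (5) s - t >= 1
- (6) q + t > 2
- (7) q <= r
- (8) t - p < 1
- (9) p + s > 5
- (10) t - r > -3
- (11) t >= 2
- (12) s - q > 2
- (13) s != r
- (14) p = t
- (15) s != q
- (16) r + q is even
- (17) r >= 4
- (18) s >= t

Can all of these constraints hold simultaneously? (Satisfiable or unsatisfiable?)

Satisfiable

Take p = 2, q = 2, r = 4, s = 6, t = 2. Then constraint 1: t + r = 6; constraint 3: s - t = 4; constraint 4: s + r = 10, and every other listed constraint is also met.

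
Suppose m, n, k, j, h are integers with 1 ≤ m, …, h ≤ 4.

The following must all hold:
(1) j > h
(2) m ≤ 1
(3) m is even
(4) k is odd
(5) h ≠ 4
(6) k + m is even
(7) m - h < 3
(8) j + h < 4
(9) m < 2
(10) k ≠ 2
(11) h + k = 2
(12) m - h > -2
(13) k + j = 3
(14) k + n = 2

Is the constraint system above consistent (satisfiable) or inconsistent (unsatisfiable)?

Unsatisfiable

Constraint 4 makes k odd and constraint 3 makes m even, so k + m must be odd. Constraint 6 says k + m is even — contradiction.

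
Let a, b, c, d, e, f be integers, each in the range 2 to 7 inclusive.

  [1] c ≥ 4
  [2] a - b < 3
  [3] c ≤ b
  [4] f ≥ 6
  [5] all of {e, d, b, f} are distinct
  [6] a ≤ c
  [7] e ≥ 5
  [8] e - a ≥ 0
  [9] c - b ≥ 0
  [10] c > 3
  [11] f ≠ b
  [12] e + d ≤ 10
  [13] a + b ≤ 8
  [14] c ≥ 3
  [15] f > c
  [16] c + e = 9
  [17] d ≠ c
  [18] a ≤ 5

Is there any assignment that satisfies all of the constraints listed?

Satisfiable

Take a = 4, b = 4, c = 4, d = 3, e = 5, f = 7. Then constraint 2: a - b = 0; constraint 8: e - a = 1, and every other listed constraint is also met.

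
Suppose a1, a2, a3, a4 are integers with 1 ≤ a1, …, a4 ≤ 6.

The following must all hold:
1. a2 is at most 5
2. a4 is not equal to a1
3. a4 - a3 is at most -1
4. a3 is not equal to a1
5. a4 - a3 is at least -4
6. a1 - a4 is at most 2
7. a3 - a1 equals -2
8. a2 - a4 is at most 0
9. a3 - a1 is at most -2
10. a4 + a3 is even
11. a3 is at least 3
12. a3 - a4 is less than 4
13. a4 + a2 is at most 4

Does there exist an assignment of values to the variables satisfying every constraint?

Unsatisfiable

Constraints 3, 6, and 9 give a1 − a3 ≥ 2, a3 − a4 ≥ 1, a4 − a1 ≥ -2.
Adding all 3 inequalities: the left sides telescope to 0, and the right sides sum to 2 + 1 + (-2) = 1. So 0 ≥ 1, which is false.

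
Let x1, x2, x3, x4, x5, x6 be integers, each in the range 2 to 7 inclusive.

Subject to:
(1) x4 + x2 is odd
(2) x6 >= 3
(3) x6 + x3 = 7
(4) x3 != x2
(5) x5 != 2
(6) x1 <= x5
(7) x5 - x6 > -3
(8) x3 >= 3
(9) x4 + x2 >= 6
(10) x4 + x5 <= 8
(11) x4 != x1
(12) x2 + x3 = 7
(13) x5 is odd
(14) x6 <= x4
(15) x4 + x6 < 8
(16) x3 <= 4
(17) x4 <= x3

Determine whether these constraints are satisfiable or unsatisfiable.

Satisfiable

The assignment x1 = 3, x2 = 3, x3 = 4, x4 = 4, x5 = 3, x6 = 3 works:
  constraint 3 holds since x6 + x3 = 7.
  constraint 7 holds since x5 - x6 = 0.
  constraint 9 holds since x4 + x2 = 7.
The rest check out directly.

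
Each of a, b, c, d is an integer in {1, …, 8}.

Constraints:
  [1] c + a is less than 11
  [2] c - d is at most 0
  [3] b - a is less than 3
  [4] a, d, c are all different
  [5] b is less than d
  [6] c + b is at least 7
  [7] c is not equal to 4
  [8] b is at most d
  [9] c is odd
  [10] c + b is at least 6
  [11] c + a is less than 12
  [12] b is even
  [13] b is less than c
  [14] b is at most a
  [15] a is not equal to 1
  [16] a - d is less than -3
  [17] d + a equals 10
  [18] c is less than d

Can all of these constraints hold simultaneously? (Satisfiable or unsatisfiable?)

One satisfying assignment is a = 2, b = 2, c = 7, d = 8.
For the less obvious constraints — constraint 1: c + a = 9; constraint 2: c - d = -1; constraint 3: b - a = 0 — and the others hold by inspection.

Satisfiable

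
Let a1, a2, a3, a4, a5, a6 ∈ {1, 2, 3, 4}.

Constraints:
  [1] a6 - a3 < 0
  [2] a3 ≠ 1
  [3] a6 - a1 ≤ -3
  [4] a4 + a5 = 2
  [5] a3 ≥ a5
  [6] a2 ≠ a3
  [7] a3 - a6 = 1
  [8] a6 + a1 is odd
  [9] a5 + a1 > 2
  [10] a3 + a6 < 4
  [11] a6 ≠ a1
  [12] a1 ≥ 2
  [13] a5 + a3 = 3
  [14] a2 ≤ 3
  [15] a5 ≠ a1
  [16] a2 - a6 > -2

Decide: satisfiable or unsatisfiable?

The assignment a1 = 4, a2 = 1, a3 = 2, a4 = 1, a5 = 1, a6 = 1 works:
  constraint 1 holds since a6 - a3 = -1.
  constraint 3 holds since a6 - a1 = -3.
  constraint 4 holds since a4 + a5 = 2.
The rest check out directly.

Satisfiable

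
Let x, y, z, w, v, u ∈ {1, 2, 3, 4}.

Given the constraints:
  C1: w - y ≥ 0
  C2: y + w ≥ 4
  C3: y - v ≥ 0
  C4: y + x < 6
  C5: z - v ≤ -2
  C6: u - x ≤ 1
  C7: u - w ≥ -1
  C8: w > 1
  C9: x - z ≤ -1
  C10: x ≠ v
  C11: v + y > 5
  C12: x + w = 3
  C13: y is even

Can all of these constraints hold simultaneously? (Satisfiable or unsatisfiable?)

Unsatisfiable

Constraints 1, 3, 5, 6, 7, and 9 give v − z ≥ 2, z − x ≥ 1, x − u ≥ -1, u − w ≥ -1, w − y ≥ 0, y − v ≥ 0.
Adding all 6 inequalities: the left sides telescope to 0, and the right sides sum to 2 + 1 + (-1) + (-1) + 0 + 0 = 1. So 0 ≥ 1, which is false.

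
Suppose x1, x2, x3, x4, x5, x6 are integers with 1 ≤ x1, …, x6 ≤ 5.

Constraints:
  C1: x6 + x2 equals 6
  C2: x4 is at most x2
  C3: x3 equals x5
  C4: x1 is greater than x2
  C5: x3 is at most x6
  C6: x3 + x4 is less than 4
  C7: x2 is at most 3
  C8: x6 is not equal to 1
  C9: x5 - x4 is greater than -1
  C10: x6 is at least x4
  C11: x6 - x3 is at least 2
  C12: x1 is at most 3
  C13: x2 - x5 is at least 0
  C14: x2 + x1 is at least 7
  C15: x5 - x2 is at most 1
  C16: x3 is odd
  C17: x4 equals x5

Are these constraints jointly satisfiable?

From constraint 7: x2 ≤ 3. From constraint 12: x1 ≤ 3. Hence x2 + x1 ≤ 6. But constraint 14 requires x2 + x1 ≥ 7, and 7 > 6. Contradiction.

Unsatisfiable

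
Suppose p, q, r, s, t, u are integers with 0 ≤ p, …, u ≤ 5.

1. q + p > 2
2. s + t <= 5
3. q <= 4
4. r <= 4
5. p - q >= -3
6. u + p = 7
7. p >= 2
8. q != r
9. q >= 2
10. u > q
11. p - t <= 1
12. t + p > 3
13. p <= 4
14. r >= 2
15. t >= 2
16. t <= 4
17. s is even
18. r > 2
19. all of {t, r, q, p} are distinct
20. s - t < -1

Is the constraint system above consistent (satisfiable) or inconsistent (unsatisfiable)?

Constraints 3, 4, 7, 9, 13, 14, 15, and 16 confine each of t, r, q, p to the 3 values {2, …, 4}.
Constraint 19 requires all 4 of them to be distinct, but only 3 values are available — impossible by the pigeonhole principle.

Unsatisfiable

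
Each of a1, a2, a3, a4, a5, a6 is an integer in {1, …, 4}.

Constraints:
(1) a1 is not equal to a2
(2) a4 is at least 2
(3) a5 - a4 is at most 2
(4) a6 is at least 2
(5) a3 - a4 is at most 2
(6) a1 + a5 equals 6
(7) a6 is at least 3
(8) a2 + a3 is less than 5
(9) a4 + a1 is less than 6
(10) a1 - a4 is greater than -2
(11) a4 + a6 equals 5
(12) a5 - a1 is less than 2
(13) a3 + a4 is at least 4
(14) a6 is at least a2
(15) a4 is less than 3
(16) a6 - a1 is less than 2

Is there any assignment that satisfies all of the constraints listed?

Satisfiable

Take a1 = 3, a2 = 2, a3 = 2, a4 = 2, a5 = 3, a6 = 3. Then constraint 3: a5 - a4 = 1; constraint 5: a3 - a4 = 0; constraint 6: a1 + a5 = 6, and every other listed constraint is also met.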